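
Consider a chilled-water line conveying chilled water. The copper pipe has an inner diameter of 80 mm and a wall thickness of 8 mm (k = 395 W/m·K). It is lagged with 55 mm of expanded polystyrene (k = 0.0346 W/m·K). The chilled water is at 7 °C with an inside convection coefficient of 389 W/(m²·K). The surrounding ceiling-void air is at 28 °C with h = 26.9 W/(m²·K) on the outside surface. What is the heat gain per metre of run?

q′ ≈ 5.87 W/m

Per-layer cylindrical resistances, series-summed:
R_inner film = 1/(h_i·2πr₁L) = 1/(389×2π×0.04×1) = 0.01023 K/W
R_copper pipe wall = ln(48/40)/(2π×395×1) = 7.346×10^-5 K/W
R_expanded polystyrene = ln(103/48)/(2π×0.0346×1) = 3.512 K/W
R_outer film = 1/(h_o·2πr_oL) = 1/(26.9×2π×0.103×1) = 0.05744 K/W
R_total = 3.58 K/W
Q = ΔT/R_total = 21/3.58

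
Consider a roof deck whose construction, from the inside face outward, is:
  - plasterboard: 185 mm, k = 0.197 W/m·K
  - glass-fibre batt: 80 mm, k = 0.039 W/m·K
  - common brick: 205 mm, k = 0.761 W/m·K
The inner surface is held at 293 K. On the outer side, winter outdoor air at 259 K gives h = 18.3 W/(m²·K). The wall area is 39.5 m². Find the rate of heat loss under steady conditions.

Series thermal resistances:
R_plasterboard = L/(kA) = 0.185/(0.197×39.5) = 0.02377 K/W
R_glass-fibre batt = L/(kA) = 0.08/(0.039×39.5) = 0.05193 K/W
R_common brick = L/(kA) = 0.205/(0.761×39.5) = 0.00682 K/W
R_outer film = 1/(h_o·A) = 1/(18.3×39.5) = 0.001383 K/W
R_total = 0.08391 K/W
Q = ΔT / R_total = 34 / 0.08391

Q ≈ 405 W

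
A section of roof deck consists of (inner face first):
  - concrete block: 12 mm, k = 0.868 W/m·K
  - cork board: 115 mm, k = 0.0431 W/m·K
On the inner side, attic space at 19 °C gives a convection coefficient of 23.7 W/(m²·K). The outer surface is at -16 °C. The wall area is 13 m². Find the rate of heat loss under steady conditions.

Model the wall as resistances in series:
R_inner film = 1/(h_i·A) = 1/(23.7×13) = 0.003246 K/W
R_concrete block = L/(kA) = 0.012/(0.868×13) = 0.001063 K/W
R_cork board = L/(kA) = 0.115/(0.0431×13) = 0.2052 K/W
R_total = 0.2096 K/W
Q = ΔT / R_total = 35 / 0.2096

Q ≈ 167 W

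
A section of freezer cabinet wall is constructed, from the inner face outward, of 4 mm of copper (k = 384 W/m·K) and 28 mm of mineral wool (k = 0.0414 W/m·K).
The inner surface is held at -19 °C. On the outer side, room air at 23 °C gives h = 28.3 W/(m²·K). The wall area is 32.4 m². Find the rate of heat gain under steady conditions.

Treating each layer as a thermal resistance in series:
R_copper = L/(kA) = 0.004/(384×32.4) = 3.215×10^-7 K/W
R_mineral wool = L/(kA) = 0.028/(0.0414×32.4) = 0.02087 K/W
R_outer film = 1/(h_o·A) = 1/(28.3×32.4) = 0.001091 K/W
R_total = 0.02197 K/W
Q = ΔT / R_total = 42 / 0.02197

Q ≈ 1910 W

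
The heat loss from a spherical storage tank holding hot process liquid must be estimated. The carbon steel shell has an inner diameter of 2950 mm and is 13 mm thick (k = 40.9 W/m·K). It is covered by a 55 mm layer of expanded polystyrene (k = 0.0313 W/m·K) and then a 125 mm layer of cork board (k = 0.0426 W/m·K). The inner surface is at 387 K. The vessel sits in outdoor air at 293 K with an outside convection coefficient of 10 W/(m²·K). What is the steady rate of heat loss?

Radial (spherical) resistances in series:
R_carbon steel shell = (1/1.475 − 1/1.488)/(4π×40.9) = 1.152×10^-5 K/W
R_expanded polystyrene = (1/1.488 − 1/1.543)/(4π×0.0313) = 0.0609 K/W
R_cork board = (1/1.543 − 1/1.668)/(4π×0.0426) = 0.09073 K/W
R_outer film = 1/(h·4πr_o²) = 1/(10×4π×1.668²) = 0.00286 K/W
R_total = 0.1545 K/W
Q = ΔT/R_total = 94/0.1545

Q ≈ 608 W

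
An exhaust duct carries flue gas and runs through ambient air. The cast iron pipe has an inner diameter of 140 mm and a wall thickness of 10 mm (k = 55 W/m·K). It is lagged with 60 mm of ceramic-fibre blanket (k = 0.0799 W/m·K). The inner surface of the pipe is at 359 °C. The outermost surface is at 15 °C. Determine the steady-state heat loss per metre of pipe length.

q′ ≈ 308 W/m

Per-layer cylindrical resistances, series-summed:
R_cast iron pipe wall = ln(80/70)/(2π×55×1) = 3.864×10^-4 K/W
R_ceramic-fibre blanket = ln(140/80)/(2π×0.0799×1) = 1.115 K/W
R_total = 1.115 K/W
Q = ΔT/R_total = 344/1.115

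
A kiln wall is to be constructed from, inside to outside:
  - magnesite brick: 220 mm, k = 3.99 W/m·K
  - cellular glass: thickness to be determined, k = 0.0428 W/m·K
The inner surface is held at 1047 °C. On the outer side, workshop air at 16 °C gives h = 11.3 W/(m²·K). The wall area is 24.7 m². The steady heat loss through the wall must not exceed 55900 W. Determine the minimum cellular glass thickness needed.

L ≈ 13.4 mm

Using the resistance-network approach (series):
R_magnesite brick = L/(kA) = 0.22/(3.99×24.7) = 0.002232 K/W
R_outer film = 1/(h_o·A) = 1/(11.3×24.7) = 0.003583 K/W
Sum of the known resistances R_other = 0.005815 K/W
Required total resistance R_tot = ΔT/Q_allow = 1031/55900 = 0.01844 K/W
R_cellular glass = R_tot − R_other = 0.01263 K/W
L = R·k·A = 0.01263×0.0428×24.7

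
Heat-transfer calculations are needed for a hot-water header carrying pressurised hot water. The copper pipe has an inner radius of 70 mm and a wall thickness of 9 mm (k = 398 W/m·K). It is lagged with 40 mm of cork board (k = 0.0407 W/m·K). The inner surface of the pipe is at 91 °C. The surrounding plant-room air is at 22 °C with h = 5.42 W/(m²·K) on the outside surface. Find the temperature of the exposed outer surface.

T ≈ 31.2 °C

Cylindrical conduction, so R = ln(r₂/r₁)/(2πkL) per layer, in series:
R_copper pipe wall = ln(79/70)/(2π×398×1) = 4.837×10^-5 K/W
R_cork board = ln(119/79)/(2π×0.0407×1) = 1.602 K/W
R_outer film = 1/(h_o·2πr_oL) = 1/(5.42×2π×0.119×1) = 0.2468 K/W
R_total = 1.849 K/W
Q = ΔT/R_total = 69/1.849
Q = 37.3 W/m
T_interface = T_inner − Q·ΣR(inner→interface) = 91 − 37.3×1.602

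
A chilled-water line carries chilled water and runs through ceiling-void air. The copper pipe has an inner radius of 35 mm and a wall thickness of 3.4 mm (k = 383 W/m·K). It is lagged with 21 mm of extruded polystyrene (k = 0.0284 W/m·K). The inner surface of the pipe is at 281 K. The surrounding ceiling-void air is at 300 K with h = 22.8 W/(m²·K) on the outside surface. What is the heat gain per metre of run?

Radial resistances (cylindrical: R_cond = ln(r_o/r_i)/(2πkL), R_conv = 1/(h·2πrL)):
R_copper pipe wall = ln(38.4/35)/(2π×383×1) = 3.853×10^-5 K/W
R_extruded polystyrene = ln(59.4/38.4)/(2π×0.0284×1) = 2.445 K/W
R_outer film = 1/(h_o·2πr_oL) = 1/(22.8×2π×0.0594×1) = 0.1175 K/W
R_total = 2.562 K/W
Q = ΔT/R_total = 19/2.562

q′ ≈ 7.42 W/m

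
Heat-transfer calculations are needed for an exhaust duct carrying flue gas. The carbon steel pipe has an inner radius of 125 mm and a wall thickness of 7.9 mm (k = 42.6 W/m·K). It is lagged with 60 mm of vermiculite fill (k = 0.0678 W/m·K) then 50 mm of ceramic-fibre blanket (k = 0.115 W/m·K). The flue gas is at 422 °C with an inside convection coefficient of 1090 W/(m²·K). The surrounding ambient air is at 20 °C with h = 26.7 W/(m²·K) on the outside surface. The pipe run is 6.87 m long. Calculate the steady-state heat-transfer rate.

Radial resistances (cylindrical: R_cond = ln(r_o/r_i)/(2πkL), R_conv = 1/(h·2πrL)):
R_inner film = 1/(h_i·2πr₁L) = 1/(1090×2π×0.125×6.87) = 1.7×10^-4 K/W
R_carbon steel pipe wall = ln(132.9/125)/(2π×42.6×6.87) = 3.333×10^-5 K/W
R_vermiculite fill = ln(192.9/132.9)/(2π×0.0678×6.87) = 0.1273 K/W
R_ceramic-fibre blanket = ln(242.9/192.9)/(2π×0.115×6.87) = 0.04643 K/W
R_outer film = 1/(h_o·2πr_oL) = 1/(26.7×2π×0.2429×6.87) = 0.003572 K/W
R_total = 0.1775 K/W
Q = ΔT/R_total = 402/0.1775

Q ≈ 2260 W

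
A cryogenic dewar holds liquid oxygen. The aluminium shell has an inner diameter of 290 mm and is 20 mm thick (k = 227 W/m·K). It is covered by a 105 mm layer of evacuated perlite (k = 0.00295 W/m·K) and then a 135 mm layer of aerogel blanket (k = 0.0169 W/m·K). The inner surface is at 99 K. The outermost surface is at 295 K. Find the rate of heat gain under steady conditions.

Q ≈ 2.82 W

Each spherical layer contributes R = (1/r_i − 1/r_o)/(4πk):
R_aluminium shell = (1/0.145 − 1/0.165)/(4π×227) = 2.931×10^-4 K/W
R_evacuated perlite = (1/0.165 − 1/0.27)/(4π×0.00295) = 63.58 K/W
R_aerogel blanket = (1/0.27 − 1/0.405)/(4π×0.0169) = 5.813 K/W
R_total = 69.39 K/W
Q = ΔT/R_total = 196/69.39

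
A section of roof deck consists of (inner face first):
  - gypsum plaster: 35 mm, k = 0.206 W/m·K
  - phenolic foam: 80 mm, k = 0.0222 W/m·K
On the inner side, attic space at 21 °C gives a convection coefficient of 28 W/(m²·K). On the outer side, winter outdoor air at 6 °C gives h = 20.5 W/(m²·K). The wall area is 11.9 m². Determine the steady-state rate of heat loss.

Q ≈ 46.3 W

Using the resistance-network approach (series):
R_inner film = 1/(h_i·A) = 1/(28×11.9) = 0.003001 K/W
R_gypsum plaster = L/(kA) = 0.035/(0.206×11.9) = 0.01428 K/W
R_phenolic foam = L/(kA) = 0.08/(0.0222×11.9) = 0.3028 K/W
R_outer film = 1/(h_o·A) = 1/(20.5×11.9) = 0.004099 K/W
R_total = 0.3242 K/W
Q = ΔT / R_total = 15 / 0.3242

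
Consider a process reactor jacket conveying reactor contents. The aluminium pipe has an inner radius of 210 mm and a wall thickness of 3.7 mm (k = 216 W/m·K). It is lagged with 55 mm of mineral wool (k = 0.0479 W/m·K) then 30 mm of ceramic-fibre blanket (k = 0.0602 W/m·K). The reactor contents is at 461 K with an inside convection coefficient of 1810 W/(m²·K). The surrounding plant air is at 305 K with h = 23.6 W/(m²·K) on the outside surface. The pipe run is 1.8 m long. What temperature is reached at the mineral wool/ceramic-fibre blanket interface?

T ≈ 349 K

Treating each annulus and film as a series resistance:
R_inner film = 1/(h_i·2πr₁L) = 1/(1810×2π×0.21×1.8) = 2.326×10^-4 K/W
R_aluminium pipe wall = ln(213.7/210)/(2π×216×1.8) = 7.15×10^-6 K/W
R_mineral wool = ln(268.7/213.7)/(2π×0.0479×1.8) = 0.4228 K/W
R_ceramic-fibre blanket = ln(298.7/268.7)/(2π×0.0602×1.8) = 0.1555 K/W
R_outer film = 1/(h_o·2πr_oL) = 1/(23.6×2π×0.2987×1.8) = 0.01254 K/W
R_total = 0.591 K/W
Q = ΔT/R_total = 156/0.591
Q = 264 W
T_interface = T_inner − Q·ΣR(inner→interface) = 461 − 264×0.423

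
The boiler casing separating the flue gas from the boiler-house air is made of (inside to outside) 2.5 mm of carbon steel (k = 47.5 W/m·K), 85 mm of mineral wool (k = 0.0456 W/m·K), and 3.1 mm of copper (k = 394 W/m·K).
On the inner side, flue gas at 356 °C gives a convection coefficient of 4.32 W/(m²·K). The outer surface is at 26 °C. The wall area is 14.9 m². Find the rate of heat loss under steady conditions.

Model the wall as resistances in series:
R_inner film = 1/(h_i·A) = 1/(4.32×14.9) = 0.01554 K/W
R_carbon steel = L/(kA) = 0.0025/(47.5×14.9) = 3.532×10^-6 K/W
R_mineral wool = L/(kA) = 0.085/(0.0456×14.9) = 0.1251 K/W
R_copper = L/(kA) = 0.0031/(394×14.9) = 5.281×10^-7 K/W
R_total = 0.1406 K/W
Q = ΔT / R_total = 330 / 0.1406

Q ≈ 2350 W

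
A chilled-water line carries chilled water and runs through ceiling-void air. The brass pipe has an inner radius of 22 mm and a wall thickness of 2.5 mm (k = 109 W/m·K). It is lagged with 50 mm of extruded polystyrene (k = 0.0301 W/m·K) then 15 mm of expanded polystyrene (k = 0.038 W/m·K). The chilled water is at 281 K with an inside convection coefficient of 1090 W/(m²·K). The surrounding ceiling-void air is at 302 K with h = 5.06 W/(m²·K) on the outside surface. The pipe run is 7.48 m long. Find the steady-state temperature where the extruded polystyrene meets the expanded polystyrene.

Treating each annulus and film as a series resistance:
R_inner film = 1/(h_i·2πr₁L) = 1/(1090×2π×0.022×7.48) = 8.873×10^-4 K/W
R_brass pipe wall = ln(24.5/22)/(2π×109×7.48) = 2.101×10^-5 K/W
R_extruded polystyrene = ln(74.5/24.5)/(2π×0.0301×7.48) = 0.7862 K/W
R_expanded polystyrene = ln(89.5/74.5)/(2π×0.038×7.48) = 0.1027 K/W
R_outer film = 1/(h_o·2πr_oL) = 1/(5.06×2π×0.0895×7.48) = 0.04698 K/W
R_total = 0.9368 K/W
Q = ΔT/R_total = 21/0.9368
Q = 22.4 W
T_interface = T_inner + Q·ΣR(inner→interface) = 281 + 22.4×0.7871

T ≈ 299 K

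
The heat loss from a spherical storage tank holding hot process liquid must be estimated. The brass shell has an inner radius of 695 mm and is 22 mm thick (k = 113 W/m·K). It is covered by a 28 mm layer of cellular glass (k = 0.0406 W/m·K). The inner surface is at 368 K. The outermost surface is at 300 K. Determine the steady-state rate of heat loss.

Q ≈ 662 W

Each spherical layer contributes R = (1/r_i − 1/r_o)/(4πk):
R_brass shell = (1/0.695 − 1/0.717)/(4π×113) = 3.109×10^-5 K/W
R_cellular glass = (1/0.717 − 1/0.745)/(4π×0.0406) = 0.1027 K/W
R_total = 0.1028 K/W
Q = ΔT/R_total = 68/0.1028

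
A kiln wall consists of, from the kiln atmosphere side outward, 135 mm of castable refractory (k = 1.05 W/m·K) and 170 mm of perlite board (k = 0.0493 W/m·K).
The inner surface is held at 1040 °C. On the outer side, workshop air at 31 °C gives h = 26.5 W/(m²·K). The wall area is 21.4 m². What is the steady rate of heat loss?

Q ≈ 5970 W

Thermal resistances in series:
R_castable refractory = L/(kA) = 0.135/(1.05×21.4) = 0.006008 K/W
R_perlite board = L/(kA) = 0.17/(0.0493×21.4) = 0.1611 K/W
R_outer film = 1/(h_o·A) = 1/(26.5×21.4) = 0.001763 K/W
R_total = 0.1689 K/W
Q = ΔT / R_total = 1009 / 0.1689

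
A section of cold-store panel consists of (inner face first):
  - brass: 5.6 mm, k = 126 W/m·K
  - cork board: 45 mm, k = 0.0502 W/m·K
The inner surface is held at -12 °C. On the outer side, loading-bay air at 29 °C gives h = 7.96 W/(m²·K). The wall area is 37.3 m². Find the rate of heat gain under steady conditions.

Thermal resistances in series:
R_brass = L/(kA) = 0.0056/(126×37.3) = 1.192×10^-6 K/W
R_cork board = L/(kA) = 0.045/(0.0502×37.3) = 0.02403 K/W
R_outer film = 1/(h_o·A) = 1/(7.96×37.3) = 0.003368 K/W
R_total = 0.0274 K/W
Q = ΔT / R_total = 41 / 0.0274

Q ≈ 1500 W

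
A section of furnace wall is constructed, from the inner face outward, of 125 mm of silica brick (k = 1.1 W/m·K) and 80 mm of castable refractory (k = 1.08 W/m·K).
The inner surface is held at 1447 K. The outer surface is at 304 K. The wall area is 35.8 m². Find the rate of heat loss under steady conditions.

Q ≈ 218000 W

Treating each layer as a thermal resistance in series:
R_silica brick = L/(kA) = 0.125/(1.1×35.8) = 0.003174 K/W
R_castable refractory = L/(kA) = 0.08/(1.08×35.8) = 0.002069 K/W
R_total = 0.005243 K/W
Q = ΔT / R_total = 1143 / 0.005243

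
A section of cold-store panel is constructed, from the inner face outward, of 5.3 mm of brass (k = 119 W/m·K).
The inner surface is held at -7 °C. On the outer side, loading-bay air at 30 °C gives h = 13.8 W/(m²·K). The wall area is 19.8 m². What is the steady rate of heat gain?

Thermal resistances in series:
R_brass = L/(kA) = 0.0053/(119×19.8) = 2.249×10^-6 K/W
R_outer film = 1/(h_o·A) = 1/(13.8×19.8) = 0.00366 K/W
R_total = 0.003662 K/W
Q = ΔT / R_total = 37 / 0.003662

Q ≈ 10100 W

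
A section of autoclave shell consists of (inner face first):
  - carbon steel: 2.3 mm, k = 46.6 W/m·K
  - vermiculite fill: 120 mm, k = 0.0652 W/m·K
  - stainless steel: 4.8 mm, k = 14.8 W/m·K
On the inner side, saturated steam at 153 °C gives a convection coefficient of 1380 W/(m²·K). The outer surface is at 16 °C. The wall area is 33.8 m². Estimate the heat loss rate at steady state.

Treating each layer as a thermal resistance in series:
R_inner film = 1/(h_i·A) = 1/(1380×33.8) = 2.144×10^-5 K/W
R_carbon steel = L/(kA) = 0.0023/(46.6×33.8) = 1.46×10^-6 K/W
R_vermiculite fill = L/(kA) = 0.12/(0.0652×33.8) = 0.05445 K/W
R_stainless steel = L/(kA) = 0.0048/(14.8×33.8) = 9.595×10^-6 K/W
R_total = 0.05448 K/W
Q = ΔT / R_total = 137 / 0.05448

Q ≈ 2510 W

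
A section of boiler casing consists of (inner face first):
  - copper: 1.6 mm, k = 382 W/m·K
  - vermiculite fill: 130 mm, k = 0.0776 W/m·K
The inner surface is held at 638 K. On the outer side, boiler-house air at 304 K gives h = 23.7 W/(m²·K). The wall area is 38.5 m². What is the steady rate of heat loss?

Q ≈ 7490 W

Series thermal resistances:
R_copper = L/(kA) = 0.0016/(382×38.5) = 1.088×10^-7 K/W
R_vermiculite fill = L/(kA) = 0.13/(0.0776×38.5) = 0.04351 K/W
R_outer film = 1/(h_o·A) = 1/(23.7×38.5) = 0.001096 K/W
R_total = 0.04461 K/W
Q = ΔT / R_total = 334 / 0.04461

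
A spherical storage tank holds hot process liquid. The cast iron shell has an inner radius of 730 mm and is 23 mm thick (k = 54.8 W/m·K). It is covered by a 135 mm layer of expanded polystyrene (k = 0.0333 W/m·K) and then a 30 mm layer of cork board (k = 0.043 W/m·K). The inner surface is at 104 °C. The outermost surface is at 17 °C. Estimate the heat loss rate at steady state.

For a spherical shell R = (1/r₁ − 1/r₂)/(4πk); film R = 1/(h·4πr²). In series:
R_cast iron shell = (1/0.73 − 1/0.753)/(4π×54.8) = 6.076×10^-5 K/W
R_expanded polystyrene = (1/0.753 − 1/0.888)/(4π×0.0333) = 0.4825 K/W
R_cork board = (1/0.888 − 1/0.918)/(4π×0.043) = 0.06811 K/W
R_total = 0.5506 K/W
Q = ΔT/R_total = 87/0.5506

Q ≈ 158 W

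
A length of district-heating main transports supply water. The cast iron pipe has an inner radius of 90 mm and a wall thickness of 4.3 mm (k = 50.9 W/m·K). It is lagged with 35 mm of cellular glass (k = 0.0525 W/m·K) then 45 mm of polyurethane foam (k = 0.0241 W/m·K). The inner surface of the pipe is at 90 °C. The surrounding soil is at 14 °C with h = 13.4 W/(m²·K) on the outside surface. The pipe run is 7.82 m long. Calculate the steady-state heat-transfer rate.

Radial resistances (cylindrical: R_cond = ln(r_o/r_i)/(2πkL), R_conv = 1/(h·2πrL)):
R_cast iron pipe wall = ln(94.3/90)/(2π×50.9×7.82) = 1.866×10^-5 K/W
R_cellular glass = ln(129.3/94.3)/(2π×0.0525×7.82) = 0.1224 K/W
R_polyurethane foam = ln(174.3/129.3)/(2π×0.0241×7.82) = 0.2522 K/W
R_outer film = 1/(h_o·2πr_oL) = 1/(13.4×2π×0.1743×7.82) = 0.008714 K/W
R_total = 0.3833 K/W
Q = ΔT/R_total = 76/0.3833

Q ≈ 198 W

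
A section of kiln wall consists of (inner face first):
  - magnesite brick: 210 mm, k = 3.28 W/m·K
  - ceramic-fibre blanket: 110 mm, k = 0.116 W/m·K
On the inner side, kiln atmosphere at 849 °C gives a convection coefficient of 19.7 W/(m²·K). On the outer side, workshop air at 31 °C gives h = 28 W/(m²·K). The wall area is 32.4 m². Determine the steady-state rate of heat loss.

Model the wall as resistances in series:
R_inner film = 1/(h_i·A) = 1/(19.7×32.4) = 0.001567 K/W
R_magnesite brick = L/(kA) = 0.21/(3.28×32.4) = 0.001976 K/W
R_ceramic-fibre blanket = L/(kA) = 0.11/(0.116×32.4) = 0.02927 K/W
R_outer film = 1/(h_o·A) = 1/(28×32.4) = 0.001102 K/W
R_total = 0.03391 K/W
Q = ΔT / R_total = 818 / 0.03391

Q ≈ 24100 W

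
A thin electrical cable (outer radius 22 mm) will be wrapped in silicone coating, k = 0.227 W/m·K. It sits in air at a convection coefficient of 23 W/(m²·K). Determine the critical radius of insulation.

r_cr ≈ 9.87 mm

For a cylinder r_cr = k/h = 0.227/23
r_cr = 9.87 mm; since the bare radius (22 mm) is above r_cr, any added insulation will reduce heat loss.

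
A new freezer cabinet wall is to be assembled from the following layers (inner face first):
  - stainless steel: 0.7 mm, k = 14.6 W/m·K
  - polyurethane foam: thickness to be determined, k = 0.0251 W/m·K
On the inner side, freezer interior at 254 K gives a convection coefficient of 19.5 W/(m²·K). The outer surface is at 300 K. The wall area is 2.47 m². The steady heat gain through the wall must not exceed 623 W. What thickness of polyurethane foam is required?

Series thermal resistances:
R_inner film = 1/(h_i·A) = 1/(19.5×2.47) = 0.02076 K/W
R_stainless steel = L/(kA) = 0.0007/(14.6×2.47) = 1.941×10^-5 K/W
Sum of the known resistances R_other = 0.02078 K/W
Required total resistance R_tot = ΔT/Q_allow = 46/623 = 0.07384 K/W
R_polyurethane foam = R_tot − R_other = 0.05305 K/W
L = R·k·A = 0.05305×0.0251×2.47

L ≈ 3.29 mm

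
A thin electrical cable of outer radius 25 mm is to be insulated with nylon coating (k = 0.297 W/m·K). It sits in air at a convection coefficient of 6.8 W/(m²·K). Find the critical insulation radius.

r_cr ≈ 43.7 mm

For a cylinder r_cr = k/h = 0.297/6.8
r_cr = 43.7 mm; since the bare radius (25 mm) is below r_cr, adding a thin layer of insulation will *increase* heat loss.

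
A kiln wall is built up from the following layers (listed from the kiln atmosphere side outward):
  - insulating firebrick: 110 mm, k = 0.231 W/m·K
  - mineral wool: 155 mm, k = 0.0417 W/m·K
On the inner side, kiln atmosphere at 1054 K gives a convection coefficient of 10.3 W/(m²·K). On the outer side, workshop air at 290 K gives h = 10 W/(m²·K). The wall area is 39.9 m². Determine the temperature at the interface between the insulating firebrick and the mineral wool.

Series thermal resistances:
R_inner film = 1/(h_i·A) = 1/(10.3×39.9) = 0.002433 K/W
R_insulating firebrick = L/(kA) = 0.11/(0.231×39.9) = 0.01193 K/W
R_mineral wool = L/(kA) = 0.155/(0.0417×39.9) = 0.09316 K/W
R_outer film = 1/(h_o·A) = 1/(10×39.9) = 0.002506 K/W
R_total = 0.11 K/W;  Q = ΔT/R_total = 764/0.11 = 6943 W
T_interface = T_inner − Q·ΣR(inner→interface) = 1054 − 6940×0.01437

T ≈ 954 K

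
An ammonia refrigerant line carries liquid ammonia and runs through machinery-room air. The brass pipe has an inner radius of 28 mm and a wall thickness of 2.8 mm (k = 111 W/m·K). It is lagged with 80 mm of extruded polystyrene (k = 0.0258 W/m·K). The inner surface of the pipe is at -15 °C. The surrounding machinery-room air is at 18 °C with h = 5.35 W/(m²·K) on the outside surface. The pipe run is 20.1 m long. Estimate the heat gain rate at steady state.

Q ≈ 81.2 W

Cylindrical conduction, so R = ln(r₂/r₁)/(2πkL) per layer, in series:
R_brass pipe wall = ln(30.8/28)/(2π×111×20.1) = 6.799×10^-6 K/W
R_extruded polystyrene = ln(110.8/30.8)/(2π×0.0258×20.1) = 0.3929 K/W
R_outer film = 1/(h_o·2πr_oL) = 1/(5.35×2π×0.1108×20.1) = 0.01336 K/W
R_total = 0.4063 K/W
Q = ΔT/R_total = 33/0.4063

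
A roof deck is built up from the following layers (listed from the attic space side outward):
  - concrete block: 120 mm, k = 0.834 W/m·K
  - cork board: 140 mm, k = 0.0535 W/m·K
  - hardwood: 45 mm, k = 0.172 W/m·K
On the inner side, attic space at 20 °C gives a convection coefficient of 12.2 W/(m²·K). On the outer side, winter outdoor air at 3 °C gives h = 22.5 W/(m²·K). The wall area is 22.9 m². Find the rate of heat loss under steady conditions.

Q ≈ 124 W

Thermal resistances in series:
R_inner film = 1/(h_i·A) = 1/(12.2×22.9) = 0.003579 K/W
R_concrete block = L/(kA) = 0.12/(0.834×22.9) = 0.006283 K/W
R_cork board = L/(kA) = 0.14/(0.0535×22.9) = 0.1143 K/W
R_hardwood = L/(kA) = 0.045/(0.172×22.9) = 0.01142 K/W
R_outer film = 1/(h_o·A) = 1/(22.5×22.9) = 0.001941 K/W
R_total = 0.1375 K/W
Q = ΔT / R_total = 17 / 0.1375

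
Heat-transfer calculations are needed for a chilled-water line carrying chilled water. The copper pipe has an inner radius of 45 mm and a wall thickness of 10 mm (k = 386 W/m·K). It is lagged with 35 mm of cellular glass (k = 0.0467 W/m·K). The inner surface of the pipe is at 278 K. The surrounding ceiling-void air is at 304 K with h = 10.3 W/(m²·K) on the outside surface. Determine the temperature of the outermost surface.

Cylindrical conduction, so R = ln(r₂/r₁)/(2πkL) per layer, in series:
R_copper pipe wall = ln(55/45)/(2π×386×1) = 8.274×10^-5 K/W
R_cellular glass = ln(90/55)/(2π×0.0467×1) = 1.678 K/W
R_outer film = 1/(h_o·2πr_oL) = 1/(10.3×2π×0.09×1) = 0.1717 K/W
R_total = 1.85 K/W
Q = ΔT/R_total = 26/1.85
Q = 14.1 W/m
T_interface = T_inner + Q·ΣR(inner→interface) = 278 + 14.1×1.678

T ≈ 302 K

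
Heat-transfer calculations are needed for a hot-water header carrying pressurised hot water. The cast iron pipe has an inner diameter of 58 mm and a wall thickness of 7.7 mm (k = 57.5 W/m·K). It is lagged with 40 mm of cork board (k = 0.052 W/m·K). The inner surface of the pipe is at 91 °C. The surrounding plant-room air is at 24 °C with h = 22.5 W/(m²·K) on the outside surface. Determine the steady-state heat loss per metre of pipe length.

q′ ≈ 28.5 W/m

Per-layer cylindrical resistances, series-summed:
R_cast iron pipe wall = ln(36.7/29)/(2π×57.5×1) = 6.518×10^-4 K/W
R_cork board = ln(76.7/36.7)/(2π×0.052×1) = 2.256 K/W
R_outer film = 1/(h_o·2πr_oL) = 1/(22.5×2π×0.0767×1) = 0.09222 K/W
R_total = 2.349 K/W
Q = ΔT/R_total = 67/2.349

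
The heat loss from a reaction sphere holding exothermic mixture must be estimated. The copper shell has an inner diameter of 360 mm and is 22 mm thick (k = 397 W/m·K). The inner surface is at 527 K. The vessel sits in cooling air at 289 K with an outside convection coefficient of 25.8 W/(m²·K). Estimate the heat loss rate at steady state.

Q ≈ 3140 W

Radial (spherical) resistances in series:
R_copper shell = (1/0.18 − 1/0.202)/(4π×397) = 1.213×10^-4 K/W
R_outer film = 1/(h·4πr_o²) = 1/(25.8×4π×0.202²) = 0.07559 K/W
R_total = 0.07571 K/W
Q = ΔT/R_total = 238/0.07571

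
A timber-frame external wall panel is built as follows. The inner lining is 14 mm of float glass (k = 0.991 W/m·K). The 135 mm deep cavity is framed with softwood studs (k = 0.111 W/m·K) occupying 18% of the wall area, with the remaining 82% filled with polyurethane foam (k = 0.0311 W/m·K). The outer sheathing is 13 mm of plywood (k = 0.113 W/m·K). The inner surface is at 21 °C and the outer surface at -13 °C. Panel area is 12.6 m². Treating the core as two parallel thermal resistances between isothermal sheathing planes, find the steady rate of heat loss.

Q ≈ 138 W

Sheathing layers in series; stud and cavity paths in parallel between them.
R_inner = 0.014/(0.991×12.6) = 0.001121 K/W
R_stud  = 0.135/(0.111×0.18×12.6) = 0.5363 K/W
R_cav   = 0.135/(0.0311×0.82×12.6) = 0.4201 K/W
1/R_core = 1/R_stud + 1/R_cav → R_core = 0.2356 K/W
R_outer = 0.013/(0.113×12.6) = 0.00913 K/W
R_total = 0.2458 K/W
Q = ΔT/R_total = 34/0.2458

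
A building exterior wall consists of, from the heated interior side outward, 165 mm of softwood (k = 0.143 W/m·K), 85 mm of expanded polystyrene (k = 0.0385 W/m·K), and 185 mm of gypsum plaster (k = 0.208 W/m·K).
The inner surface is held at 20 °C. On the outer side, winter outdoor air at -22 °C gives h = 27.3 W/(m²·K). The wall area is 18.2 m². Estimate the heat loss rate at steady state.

Series thermal resistances:
R_softwood = L/(kA) = 0.165/(0.143×18.2) = 0.0634 K/W
R_expanded polystyrene = L/(kA) = 0.085/(0.0385×18.2) = 0.1213 K/W
R_gypsum plaster = L/(kA) = 0.185/(0.208×18.2) = 0.04887 K/W
R_outer film = 1/(h_o·A) = 1/(27.3×18.2) = 0.002013 K/W
R_total = 0.2356 K/W
Q = ΔT / R_total = 42 / 0.2356

Q ≈ 178 W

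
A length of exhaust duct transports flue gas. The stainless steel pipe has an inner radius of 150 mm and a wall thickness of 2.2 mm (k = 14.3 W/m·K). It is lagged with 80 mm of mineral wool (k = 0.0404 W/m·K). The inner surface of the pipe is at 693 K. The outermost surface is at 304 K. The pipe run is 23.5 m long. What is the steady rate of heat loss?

Cylindrical conduction, so R = ln(r₂/r₁)/(2πkL) per layer, in series:
R_stainless steel pipe wall = ln(152.2/150)/(2π×14.3×23.5) = 6.896×10^-6 K/W
R_mineral wool = ln(232.2/152.2)/(2π×0.0404×23.5) = 0.07081 K/W
R_total = 0.07082 K/W
Q = ΔT/R_total = 389/0.07082

Q ≈ 5490 W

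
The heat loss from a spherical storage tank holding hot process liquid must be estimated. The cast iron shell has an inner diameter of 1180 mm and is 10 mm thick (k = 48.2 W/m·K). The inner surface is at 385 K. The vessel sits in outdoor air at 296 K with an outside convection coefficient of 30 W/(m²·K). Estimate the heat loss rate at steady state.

Q ≈ 12000 W

Each spherical layer contributes R = (1/r_i − 1/r_o)/(4πk):
R_cast iron shell = (1/0.59 − 1/0.6)/(4π×48.2) = 4.664×10^-5 K/W
R_outer film = 1/(h·4πr_o²) = 1/(30×4π×0.6²) = 0.007368 K/W
R_total = 0.007415 K/W
Q = ΔT/R_total = 89/0.007415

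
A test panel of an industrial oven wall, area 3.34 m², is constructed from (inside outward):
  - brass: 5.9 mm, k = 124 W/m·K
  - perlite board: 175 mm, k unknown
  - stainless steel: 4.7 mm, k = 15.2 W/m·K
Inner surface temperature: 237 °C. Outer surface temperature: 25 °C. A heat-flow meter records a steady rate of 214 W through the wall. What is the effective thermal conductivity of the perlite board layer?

k ≈ 0.0529 W/(m·K)

Series thermal resistances:
R_brass = L/(kA) = 0.0059/(124×3.34) = 1.425×10^-5 K/W
R_stainless steel = L/(kA) = 0.0047/(15.2×3.34) = 9.258×10^-5 K/W
Sum of known resistances R_other = 1.068×10^-4 K/W
Total R = ΔT/Q = 212/214 = 0.9907 K/W
R_perlite board = R_total − R_other = 0.9905 K/W
k = L/(R·A) = 0.175/(0.9905×3.34)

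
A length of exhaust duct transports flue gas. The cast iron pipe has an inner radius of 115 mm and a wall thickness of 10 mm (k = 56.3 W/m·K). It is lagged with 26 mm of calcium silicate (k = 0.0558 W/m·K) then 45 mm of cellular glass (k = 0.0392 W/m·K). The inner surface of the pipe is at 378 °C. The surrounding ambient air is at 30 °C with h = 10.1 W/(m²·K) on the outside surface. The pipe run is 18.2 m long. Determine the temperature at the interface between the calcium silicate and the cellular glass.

T ≈ 266 °C

Cylindrical conduction, so R = ln(r₂/r₁)/(2πkL) per layer, in series:
R_cast iron pipe wall = ln(125/115)/(2π×56.3×18.2) = 1.295×10^-5 K/W
R_calcium silicate = ln(151/125)/(2π×0.0558×18.2) = 0.02961 K/W
R_cellular glass = ln(196/151)/(2π×0.0392×18.2) = 0.05819 K/W
R_outer film = 1/(h_o·2πr_oL) = 1/(10.1×2π×0.196×18.2) = 0.004417 K/W
R_total = 0.09223 K/W
Q = ΔT/R_total = 348/0.09223
Q = 3770 W
T_interface = T_inner − Q·ΣR(inner→interface) = 378 − 3770×0.02963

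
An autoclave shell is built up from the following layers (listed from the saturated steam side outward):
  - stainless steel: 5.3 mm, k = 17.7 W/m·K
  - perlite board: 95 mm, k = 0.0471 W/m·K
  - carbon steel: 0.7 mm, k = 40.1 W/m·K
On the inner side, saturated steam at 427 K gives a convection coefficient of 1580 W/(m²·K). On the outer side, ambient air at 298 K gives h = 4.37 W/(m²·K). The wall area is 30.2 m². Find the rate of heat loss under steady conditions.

Series thermal resistances:
R_inner film = 1/(h_i·A) = 1/(1580×30.2) = 2.096×10^-5 K/W
R_stainless steel = L/(kA) = 0.0053/(17.7×30.2) = 9.915×10^-6 K/W
R_perlite board = L/(kA) = 0.095/(0.0471×30.2) = 0.06679 K/W
R_carbon steel = L/(kA) = 0.0007/(40.1×30.2) = 5.78×10^-7 K/W
R_outer film = 1/(h_o·A) = 1/(4.37×30.2) = 0.007577 K/W
R_total = 0.0744 K/W
Q = ΔT / R_total = 129 / 0.0744

Q ≈ 1730 W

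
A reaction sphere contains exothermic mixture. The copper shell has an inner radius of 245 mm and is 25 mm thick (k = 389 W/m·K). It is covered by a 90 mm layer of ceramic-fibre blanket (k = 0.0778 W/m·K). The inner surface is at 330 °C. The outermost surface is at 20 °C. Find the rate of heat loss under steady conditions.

Q ≈ 327 W

Each spherical layer contributes R = (1/r_i − 1/r_o)/(4πk):
R_copper shell = (1/0.245 − 1/0.27)/(4π×389) = 7.731×10^-5 K/W
R_ceramic-fibre blanket = (1/0.27 − 1/0.36)/(4π×0.0778) = 0.9471 K/W
R_total = 0.9472 K/W
Q = ΔT/R_total = 310/0.9472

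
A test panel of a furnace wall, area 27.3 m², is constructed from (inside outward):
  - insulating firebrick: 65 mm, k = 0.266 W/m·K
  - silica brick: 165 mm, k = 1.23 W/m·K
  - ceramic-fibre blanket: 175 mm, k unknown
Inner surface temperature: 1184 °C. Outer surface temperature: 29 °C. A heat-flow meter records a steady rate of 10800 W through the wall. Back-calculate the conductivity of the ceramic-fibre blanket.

Using the resistance-network approach (series):
R_insulating firebrick = L/(kA) = 0.065/(0.266×27.3) = 0.008951 K/W
R_silica brick = L/(kA) = 0.165/(1.23×27.3) = 0.004914 K/W
Sum of known resistances R_other = 0.01386 K/W
Total R = ΔT/Q = 1155/10800 = 0.1069 K/W
R_ceramic-fibre blanket = R_total − R_other = 0.09308 K/W
k = L/(R·A) = 0.175/(0.09308×27.3)

k ≈ 0.0689 W/(m·K)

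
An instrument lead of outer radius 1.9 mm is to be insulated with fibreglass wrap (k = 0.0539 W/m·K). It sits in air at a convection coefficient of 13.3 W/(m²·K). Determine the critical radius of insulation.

r_cr ≈ 4.05 mm

For a cylinder r_cr = k/h = 0.0539/13.3
r_cr = 4.05 mm; since the bare radius (1.9 mm) is below r_cr, adding a thin layer of insulation will *increase* heat loss.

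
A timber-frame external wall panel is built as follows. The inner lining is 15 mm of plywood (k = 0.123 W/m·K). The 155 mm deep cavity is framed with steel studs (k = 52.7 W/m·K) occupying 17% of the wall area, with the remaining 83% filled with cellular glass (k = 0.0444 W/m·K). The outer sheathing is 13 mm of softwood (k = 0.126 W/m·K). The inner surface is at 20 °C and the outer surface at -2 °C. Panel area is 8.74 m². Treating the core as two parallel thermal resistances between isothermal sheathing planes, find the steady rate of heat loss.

Sheathing layers in series; stud and cavity paths in parallel between them.
R_inner = 0.015/(0.123×8.74) = 0.01395 K/W
R_stud  = 0.155/(52.7×0.17×8.74) = 0.00198 K/W
R_cav   = 0.155/(0.0444×0.83×8.74) = 0.4812 K/W
1/R_core = 1/R_stud + 1/R_cav → R_core = 0.001971 K/W
R_outer = 0.013/(0.126×8.74) = 0.0118 K/W
R_total = 0.02773 K/W
Q = ΔT/R_total = 22/0.02773

Q ≈ 793 W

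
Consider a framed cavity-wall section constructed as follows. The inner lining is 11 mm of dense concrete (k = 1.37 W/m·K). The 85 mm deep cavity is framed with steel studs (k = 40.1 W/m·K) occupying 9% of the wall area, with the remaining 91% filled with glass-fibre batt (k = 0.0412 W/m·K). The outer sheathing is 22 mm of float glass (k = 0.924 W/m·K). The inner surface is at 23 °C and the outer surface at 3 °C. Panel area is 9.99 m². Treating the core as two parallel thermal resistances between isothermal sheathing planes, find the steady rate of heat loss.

Q ≈ 3620 W

Sheathing layers in series; stud and cavity paths in parallel between them.
R_inner = 0.011/(1.37×9.99) = 8.037×10^-4 K/W
R_stud  = 0.085/(40.1×0.09×9.99) = 0.002358 K/W
R_cav   = 0.085/(0.0412×0.91×9.99) = 0.2269 K/W
1/R_core = 1/R_stud + 1/R_cav → R_core = 0.002333 K/W
R_outer = 0.022/(0.924×9.99) = 0.002383 K/W
R_total = 0.00552 K/W
Q = ΔT/R_total = 20/0.00552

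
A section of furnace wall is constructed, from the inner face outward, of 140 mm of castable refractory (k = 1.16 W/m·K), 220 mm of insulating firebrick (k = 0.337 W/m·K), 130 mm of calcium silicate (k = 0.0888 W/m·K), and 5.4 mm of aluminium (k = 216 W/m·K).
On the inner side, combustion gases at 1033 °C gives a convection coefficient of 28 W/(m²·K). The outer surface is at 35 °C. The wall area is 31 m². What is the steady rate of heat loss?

Using the resistance-network approach (series):
R_inner film = 1/(h_i·A) = 1/(28×31) = 0.001152 K/W
R_castable refractory = L/(kA) = 0.14/(1.16×31) = 0.003893 K/W
R_insulating firebrick = L/(kA) = 0.22/(0.337×31) = 0.02106 K/W
R_calcium silicate = L/(kA) = 0.13/(0.0888×31) = 0.04722 K/W
R_aluminium = L/(kA) = 0.0054/(216×31) = 8.065×10^-7 K/W
R_total = 0.07333 K/W
Q = ΔT / R_total = 998 / 0.07333

Q ≈ 13600 W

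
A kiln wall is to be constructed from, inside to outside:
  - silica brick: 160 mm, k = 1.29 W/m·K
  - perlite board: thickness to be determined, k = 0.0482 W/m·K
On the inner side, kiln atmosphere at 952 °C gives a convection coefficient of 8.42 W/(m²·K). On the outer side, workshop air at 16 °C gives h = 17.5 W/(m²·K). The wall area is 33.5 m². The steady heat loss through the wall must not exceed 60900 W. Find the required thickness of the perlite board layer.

Model the wall as resistances in series:
R_inner film = 1/(h_i·A) = 1/(8.42×33.5) = 0.003545 K/W
R_silica brick = L/(kA) = 0.16/(1.29×33.5) = 0.003702 K/W
R_outer film = 1/(h_o·A) = 1/(17.5×33.5) = 0.001706 K/W
Sum of the known resistances R_other = 0.008953 K/W
Required total resistance R_tot = ΔT/Q_allow = 936/60900 = 0.01537 K/W
R_perlite board = R_tot − R_other = 0.006416 K/W
L = R·k·A = 0.006416×0.0482×33.5

L ≈ 10.4 mm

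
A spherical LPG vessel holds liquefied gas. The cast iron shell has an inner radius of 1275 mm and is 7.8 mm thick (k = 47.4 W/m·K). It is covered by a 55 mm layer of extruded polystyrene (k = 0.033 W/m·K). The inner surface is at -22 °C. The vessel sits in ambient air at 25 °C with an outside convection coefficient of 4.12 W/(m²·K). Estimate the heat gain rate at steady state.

Each spherical layer contributes R = (1/r_i − 1/r_o)/(4πk):
R_cast iron shell = (1/1.275 − 1/1.2828)/(4π×47.4) = 8.006×10^-6 K/W
R_extruded polystyrene = (1/1.2828 − 1/1.3378)/(4π×0.033) = 0.07728 K/W
R_outer film = 1/(h·4πr_o²) = 1/(4.12×4π×1.3378²) = 0.01079 K/W
R_total = 0.08808 K/W
Q = ΔT/R_total = 47/0.08808

Q ≈ 534 W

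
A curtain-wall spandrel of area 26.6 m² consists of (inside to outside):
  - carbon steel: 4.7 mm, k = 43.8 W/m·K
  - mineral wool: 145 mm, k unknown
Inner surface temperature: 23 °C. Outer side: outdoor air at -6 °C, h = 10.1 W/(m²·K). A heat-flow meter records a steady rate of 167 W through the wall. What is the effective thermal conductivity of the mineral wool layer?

Series thermal resistances:
R_carbon steel = L/(kA) = 0.0047/(43.8×26.6) = 4.034×10^-6 K/W
R_outer film = 1/(h_o·A) = 1/(10.1×26.6) = 0.003722 K/W
Sum of known resistances R_other = 0.003726 K/W
Total R = ΔT/Q = 29/167 = 0.1737 K/W
R_mineral wool = R_total − R_other = 0.1699 K/W
k = L/(R·A) = 0.145/(0.1699×26.6)

k ≈ 0.0321 W/(m·K)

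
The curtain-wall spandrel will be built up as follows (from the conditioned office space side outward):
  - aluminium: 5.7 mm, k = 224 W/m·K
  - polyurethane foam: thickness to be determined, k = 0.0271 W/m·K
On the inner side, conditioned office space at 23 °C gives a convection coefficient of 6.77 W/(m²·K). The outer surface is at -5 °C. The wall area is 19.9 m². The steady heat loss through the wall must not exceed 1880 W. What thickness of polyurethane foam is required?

Treating each layer as a thermal resistance in series:
R_inner film = 1/(h_i·A) = 1/(6.77×19.9) = 0.007423 K/W
R_aluminium = L/(kA) = 0.0057/(224×19.9) = 1.279×10^-6 K/W
Sum of the known resistances R_other = 0.007424 K/W
Required total resistance R_tot = ΔT/Q_allow = 28/1880 = 0.01489 K/W
R_polyurethane foam = R_tot − R_other = 0.00747 K/W
L = R·k·A = 0.00747×0.0271×19.9

L ≈ 4.03 mm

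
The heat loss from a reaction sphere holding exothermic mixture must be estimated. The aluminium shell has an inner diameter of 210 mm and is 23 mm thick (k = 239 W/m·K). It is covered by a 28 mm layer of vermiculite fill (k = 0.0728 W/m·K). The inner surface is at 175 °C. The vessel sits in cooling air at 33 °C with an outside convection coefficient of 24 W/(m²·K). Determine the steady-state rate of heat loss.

Each spherical layer contributes R = (1/r_i − 1/r_o)/(4πk):
R_aluminium shell = (1/0.105 − 1/0.128)/(4π×239) = 5.698×10^-4 K/W
R_vermiculite fill = (1/0.128 − 1/0.156)/(4π×0.0728) = 1.533 K/W
R_outer film = 1/(h·4πr_o²) = 1/(24×4π×0.156²) = 0.1362 K/W
R_total = 1.67 K/W
Q = ΔT/R_total = 142/1.67

Q ≈ 85.1 W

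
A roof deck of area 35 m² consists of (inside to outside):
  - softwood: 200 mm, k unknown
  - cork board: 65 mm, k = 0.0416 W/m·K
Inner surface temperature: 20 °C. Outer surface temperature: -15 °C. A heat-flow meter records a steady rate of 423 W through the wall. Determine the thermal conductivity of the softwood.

k ≈ 0.15 W/(m·K)

Thermal resistances in series:
R_cork board = L/(kA) = 0.065/(0.0416×35) = 0.04464 K/W
Sum of known resistances R_other = 0.04464 K/W
Total R = ΔT/Q = 35/423 = 0.08274 K/W
R_softwood = R_total − R_other = 0.0381 K/W
k = L/(R·A) = 0.2/(0.0381×35)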